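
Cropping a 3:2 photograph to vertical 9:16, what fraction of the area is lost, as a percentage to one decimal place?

The height stays; only width is cut (since vertical 9:16 is narrower than 3:2).
Fraction kept = (0.562)/(1.500) ≈ 37.50%, so 62.50% is lost.

62.5%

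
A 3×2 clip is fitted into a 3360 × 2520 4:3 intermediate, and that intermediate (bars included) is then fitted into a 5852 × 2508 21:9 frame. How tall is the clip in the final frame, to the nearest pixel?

First fit — 3×2 into 3360×2520 spans the width: 3360.00 × 2240.00.
4:3 in 5852×2508: fills the height, so the intermediate becomes 3344.00 × 2508.00 — a scale of ×0.9952.
So the clip's height is 2240.00 × 0.9952 ≈ 2229.33.

2229 px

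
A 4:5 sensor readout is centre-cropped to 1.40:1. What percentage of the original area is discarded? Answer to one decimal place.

1.40:1 is wider than 4:5, so the crop keeps the full width and trims the height.
Fraction kept = (0.800)/(1.400) ≈ 57.14%, so 42.86% is lost.

42.9%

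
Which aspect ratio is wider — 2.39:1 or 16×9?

2.39:1

2.39 and 16×9 = 1.778; 2.39 > 1.778.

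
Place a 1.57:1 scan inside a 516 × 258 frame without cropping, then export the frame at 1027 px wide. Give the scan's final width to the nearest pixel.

In the 516×258 frame the scan fills the height: width = 258 × 1.570 ≈ 405.06 px.
Resizing to 1027 px wide multiplies everything by 1.9903: 405.06 → 806.20 px.

806 px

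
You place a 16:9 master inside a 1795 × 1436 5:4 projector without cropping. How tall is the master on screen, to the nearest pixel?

1010 px

16:9 is wider than 5:4, so it spans the full width.
Content height = 1795 × 9/16 ≈ 1009.69 px.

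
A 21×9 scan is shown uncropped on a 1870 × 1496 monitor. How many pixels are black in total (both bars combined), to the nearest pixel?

21×9 is wider than 5:4, so it spans the full width.
Content height = 1870 × 9/21 ≈ 801.4286 px.
Leftover height: 1496 − 801.4286 = 694.5714 px.
That's 694.5714 × 1870 ≈ 1298849 black pixels.

1298849 pixels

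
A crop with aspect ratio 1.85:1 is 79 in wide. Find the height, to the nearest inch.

Height = 79 / 1.850 = 42.70.

43 in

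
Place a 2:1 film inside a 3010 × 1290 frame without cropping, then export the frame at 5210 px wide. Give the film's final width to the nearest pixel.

At 3010×1290 the film is height-limited, so width = 1290 × 2/1 ≈ 2580.00 px.
Resizing to 5210 px wide multiplies everything by 1.7309: 2580.00 → 4465.71 px.

4466 px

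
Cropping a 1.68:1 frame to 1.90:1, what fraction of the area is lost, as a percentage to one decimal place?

The width stays; only height is cut (since 1.90:1 is wider than 1.68:1).
Area ratio = (1.680)/(1.900) = 88.42%; the remaining 11.58% is cropped out.

11.6%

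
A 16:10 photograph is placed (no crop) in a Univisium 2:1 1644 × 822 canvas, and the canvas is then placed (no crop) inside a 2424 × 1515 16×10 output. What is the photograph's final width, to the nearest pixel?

1939 px

Inside the 1644×822 canvas the photograph is height-limited at 1315.20 × 822.00.
Second fit — the Univisium 2:1 canvas into 2424×1515 spans the width: 2424.00 × 1212.00 (×1.4745 from 1644×822).
The photograph scales with it: width 1315.20 × 1.4745 ≈ 1939.20.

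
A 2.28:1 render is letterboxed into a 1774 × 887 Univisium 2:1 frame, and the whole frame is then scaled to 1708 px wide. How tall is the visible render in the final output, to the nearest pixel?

749 px

In the 1774×887 frame the render fills the width: height = 1774 / 2.280 ≈ 778.07 px.
Scaling 1774 → 1708 is ×0.9628, so the height becomes 778.07 × 0.9628 ≈ 749.12 px.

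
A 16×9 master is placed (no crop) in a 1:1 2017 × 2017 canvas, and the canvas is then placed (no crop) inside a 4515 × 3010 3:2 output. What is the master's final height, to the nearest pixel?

16×9 in 2017×2017: fills the width, so the master is 2017.00 × 1134.56.
Second fit — the 1:1 canvas into 4515×3010 spans the height: 3010.00 × 3010.00 (×1.4923 from 2017×2017).
So the master's height is 1134.56 × 1.4923 ≈ 1693.12.

1693 px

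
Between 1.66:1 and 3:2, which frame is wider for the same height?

1.66:1

1.66 and 3:2 = 1.5; 1.66 > 1.5.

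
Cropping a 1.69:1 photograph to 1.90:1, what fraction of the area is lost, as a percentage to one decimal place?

11.1%

The width stays; only height is cut (since 1.90:1 is wider than 1.69:1).
(1.690)/(1.900) ≈ 0.889 of the area survives, leaving 11.05% discarded.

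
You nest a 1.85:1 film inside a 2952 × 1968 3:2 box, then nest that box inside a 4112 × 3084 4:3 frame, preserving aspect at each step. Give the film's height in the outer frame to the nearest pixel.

Inside the 2952×1968 canvas the film is width-limited at 2952.00 × 1595.68.
The 3:2 canvas is width-limited in 4112×3084, giving 4112.00 × 2741.33; scale factor 1.3930.
So the film's height is 1595.68 × 1.3930 ≈ 2222.70.

2223 px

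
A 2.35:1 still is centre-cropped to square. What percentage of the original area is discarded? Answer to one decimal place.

57.4%

square is narrower than 2.35:1, so the crop keeps the full height and trims the width.
(1.000)/(2.350) ≈ 0.426 of the area survives, leaving 57.45% discarded.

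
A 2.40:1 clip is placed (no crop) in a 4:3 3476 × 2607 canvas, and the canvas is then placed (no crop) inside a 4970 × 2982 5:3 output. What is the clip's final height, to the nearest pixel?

1657 px

2.40:1 in 3476×2607: fills the width, so the clip is 3476.00 × 1448.33.
Second fit — the 4:3 canvas into 4970×2982 spans the height: 3976.00 × 2982.00 (×1.1438 from 3476×2607).
So the clip's height is 1448.33 × 1.1438 ≈ 1656.67.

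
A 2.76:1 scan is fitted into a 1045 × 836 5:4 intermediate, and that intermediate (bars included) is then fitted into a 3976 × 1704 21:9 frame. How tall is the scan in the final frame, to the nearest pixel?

772 px

Inside the 1045×836 canvas the scan is width-limited at 1045.00 × 378.62.
Second fit — the 5:4 canvas into 3976×1704 spans the height: 2130.00 × 1704.00 (×2.0383 from 1045×836).
Applying the same ×2.0383: 378.62 → 771.74.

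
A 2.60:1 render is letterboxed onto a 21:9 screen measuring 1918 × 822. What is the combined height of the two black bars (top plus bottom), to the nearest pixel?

84 px

2.60:1 (2.600) > 21:9 (2.333), so the render fills the width.
That makes the image 737.69 px tall (1918 / 2.600).
Leftover height: 822 − 737.69 = 84.31 px.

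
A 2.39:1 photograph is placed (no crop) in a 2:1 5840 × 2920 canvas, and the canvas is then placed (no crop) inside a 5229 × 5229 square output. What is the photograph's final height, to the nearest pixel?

2188 px

Inside the 5840×2920 canvas the photograph is width-limited at 5840.00 × 2443.51.
Second fit — the 2:1 canvas into 5229×5229 spans the width: 5229.00 × 2614.50 (×0.8954 from 5840×2920).
The photograph scales with it: height 2443.51 × 0.8954 ≈ 2187.87.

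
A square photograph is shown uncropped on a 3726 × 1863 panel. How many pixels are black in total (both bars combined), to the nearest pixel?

3470769 pixels

square (1.000) < 2:1 (2.000), so the photograph fills the height.
The photograph is 1863 × 1/1 ≈ 1863.0000 px wide.
3726 − 1863.0000 = 1863.0000 px of bars.
Across the 1863-px span: 1863.0000 × 1863 ≈ 3470769 px.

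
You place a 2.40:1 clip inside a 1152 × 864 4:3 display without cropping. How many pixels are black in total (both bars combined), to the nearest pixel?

Since 2.400 > 1.333, the clip is width-limited.
The clip is 1152 / 2.400 ≈ 480.0000 px tall.
Black = 864 − 480.0000 = 384.0000 px.
Across the 1152-px span: 384.0000 × 1152 ≈ 442368 px.

442368 pixels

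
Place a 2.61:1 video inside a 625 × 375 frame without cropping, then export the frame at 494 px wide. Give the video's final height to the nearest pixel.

189 px

In the 625×375 frame the video fills the width: height = 625 / 2.610 ≈ 239.46 px.
The frame scales by 494/625 = 0.7904; 239.46 × 0.7904 ≈ 189.27 px.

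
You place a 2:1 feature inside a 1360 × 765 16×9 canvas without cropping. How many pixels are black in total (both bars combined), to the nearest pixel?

2:1 (2.000) > 16×9 (1.778), so the feature fills the width.
Content height = 1360 × 1/2 ≈ 680.0000 px.
Black = 765 − 680.0000 = 85.0000 px.
Bar area = 85.0000 × 1360 ≈ 115600 px.

115600 pixels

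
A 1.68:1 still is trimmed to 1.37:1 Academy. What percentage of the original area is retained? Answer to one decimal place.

1.37:1 Academy is narrower than 1.68:1, so the crop keeps the full height and trims the width.
Area ratio = (1.370)/(1.680) = 81.55% retained.

81.5%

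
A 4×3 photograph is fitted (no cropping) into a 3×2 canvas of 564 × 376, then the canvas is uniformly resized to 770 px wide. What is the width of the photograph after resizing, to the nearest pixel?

684 px

Fitted into 564×376, the photograph spans the height; its width is 376 × 4/3 ≈ 501.33 px.
Scaling 564 → 770 is ×1.3652, so the width becomes 501.33 × 1.3652 ≈ 684.44 px.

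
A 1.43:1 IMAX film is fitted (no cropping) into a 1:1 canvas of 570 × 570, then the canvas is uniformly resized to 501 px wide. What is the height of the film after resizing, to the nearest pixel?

350 px

In the 570×570 frame the film fills the width: height = 570 / 1.430 ≈ 398.60 px.
Scaling 570 → 501 is ×0.8789, so the height becomes 398.60 × 0.8789 ≈ 350.35 px.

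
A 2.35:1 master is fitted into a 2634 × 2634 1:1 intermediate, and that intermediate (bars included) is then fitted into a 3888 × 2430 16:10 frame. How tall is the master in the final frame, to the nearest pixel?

1034 px

2.35:1 in 2634×2634: fills the width, so the master is 2634.00 × 1120.85.
1:1 in 3888×2430: fills the height, so the intermediate becomes 2430.00 × 2430.00 — a scale of ×0.9226.
The master scales with it: height 1120.85 × 0.9226 ≈ 1034.04.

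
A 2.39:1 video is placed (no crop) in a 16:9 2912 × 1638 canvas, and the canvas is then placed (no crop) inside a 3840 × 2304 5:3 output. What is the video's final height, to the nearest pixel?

1607 px

Inside the 2912×1638 canvas the video is width-limited at 2912.00 × 1218.41.
The 16:9 canvas is width-limited in 3840×2304, giving 3840.00 × 2160.00; scale factor 1.3187.
So the video's height is 1218.41 × 1.3187 ≈ 1606.69.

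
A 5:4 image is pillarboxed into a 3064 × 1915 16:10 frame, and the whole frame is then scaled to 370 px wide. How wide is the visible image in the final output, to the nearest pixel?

289 px

In the 3064×1915 frame the image fills the height: width = 1915 × 5/4 ≈ 2393.75 px.
The frame scales by 370/3064 = 0.1208; 2393.75 × 0.1208 ≈ 289.06 px.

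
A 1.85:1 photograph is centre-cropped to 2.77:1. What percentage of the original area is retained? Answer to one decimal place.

The width stays; only height is cut (since 2.77:1 is wider than 1.85:1).
(1.850)/(2.770) ≈ 0.668 of the area survives.

66.8%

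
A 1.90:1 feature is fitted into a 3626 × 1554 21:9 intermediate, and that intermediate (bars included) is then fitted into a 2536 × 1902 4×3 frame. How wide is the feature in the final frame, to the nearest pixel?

2065 px

Inside the 3626×1554 canvas the feature is height-limited at 2952.60 × 1554.00.
Second fit — the 21:9 canvas into 2536×1902 spans the width: 2536.00 × 1086.86 (×0.6994 from 3626×1554).
The feature scales with it: width 2952.60 × 0.6994 ≈ 2065.03.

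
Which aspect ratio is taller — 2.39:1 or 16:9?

16:9

2.39 and 16:9 = 1.778; 2.39 > 1.778. The smaller width-to-height ratio is the taller frame.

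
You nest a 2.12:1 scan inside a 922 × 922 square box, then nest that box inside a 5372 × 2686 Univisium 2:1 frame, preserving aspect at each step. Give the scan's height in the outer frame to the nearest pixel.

1267 px

First fit — 2.12:1 into 922×922 spans the width: 922.00 × 434.91.
The square canvas is height-limited in 5372×2686, giving 2686.00 × 2686.00; scale factor 2.9132.
Applying the same ×2.9132: 434.91 → 1266.98.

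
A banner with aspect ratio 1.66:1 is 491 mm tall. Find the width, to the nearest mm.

815 mm

Width = 491 × 1.660 = 815.06.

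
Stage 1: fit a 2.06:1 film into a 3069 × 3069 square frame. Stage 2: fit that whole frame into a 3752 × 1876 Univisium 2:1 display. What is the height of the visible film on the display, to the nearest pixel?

911 px

2.06:1 in 3069×3069: fills the width, so the film is 3069.00 × 1489.81.
The square canvas is height-limited in 3752×1876, giving 1876.00 × 1876.00; scale factor 0.6113.
The film scales with it: height 1489.81 × 0.6113 ≈ 910.68.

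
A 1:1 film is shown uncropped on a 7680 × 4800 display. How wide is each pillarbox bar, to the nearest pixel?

Since 1.000 < 1.600, the film is height-limited.
Content width = 4800 × 1/1 ≈ 4800.00 px.
7680 − 4800.00 = 2880.00 px of bars (1440.00 each).

1440 px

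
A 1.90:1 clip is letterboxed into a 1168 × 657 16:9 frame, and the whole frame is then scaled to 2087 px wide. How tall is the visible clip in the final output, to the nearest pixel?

1098 px

At 1168×657 the clip is width-limited, so height = 1168 / 1.900 ≈ 614.74 px.
The frame scales by 2087/1168 = 1.7868; 614.74 × 1.7868 ≈ 1098.42 px.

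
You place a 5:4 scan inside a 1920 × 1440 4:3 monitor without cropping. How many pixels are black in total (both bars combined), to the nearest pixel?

Since 1.250 < 1.333, the scan is height-limited.
The scan is 1440 × 5/4 ≈ 1800.0000 px wide.
Leftover width: 1920 − 1800.0000 = 120.0000 px.
Across the 1440-px span: 120.0000 × 1440 ≈ 172800 px.

172800 pixels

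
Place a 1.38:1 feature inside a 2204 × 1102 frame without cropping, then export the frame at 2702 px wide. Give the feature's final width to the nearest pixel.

In the 2204×1102 frame the feature fills the height: width = 1102 × 1.380 ≈ 1520.76 px.
The frame scales by 2702/2204 = 1.2260; 1520.76 × 1.2260 ≈ 1864.38 px.

1864 px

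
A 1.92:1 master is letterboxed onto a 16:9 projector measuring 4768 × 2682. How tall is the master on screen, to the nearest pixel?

1.92:1 is wider than 16:9, so it spans the full width.
That makes the image 2483.33 px tall (4768 / 1.920).

2483 px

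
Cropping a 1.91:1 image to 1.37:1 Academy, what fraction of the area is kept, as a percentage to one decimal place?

1.37:1 Academy is narrower than 1.91:1, so the crop keeps the full height and trims the width.
(1.370)/(1.910) ≈ 0.717 of the area survives.

71.7%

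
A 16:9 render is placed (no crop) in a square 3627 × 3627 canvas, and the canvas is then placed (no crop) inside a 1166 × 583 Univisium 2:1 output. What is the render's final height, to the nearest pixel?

Inside the 3627×3627 canvas the render is width-limited at 3627.00 × 2040.19.
The square canvas is height-limited in 1166×583, giving 583.00 × 583.00; scale factor 0.1607.
The render scales with it: height 2040.19 × 0.1607 ≈ 327.94.

328 px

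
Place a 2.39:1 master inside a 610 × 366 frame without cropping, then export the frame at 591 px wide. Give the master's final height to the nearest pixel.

247 px

Fitted into 610×366, the master spans the width; its height is 610 / 2.390 ≈ 255.23 px.
The frame scales by 591/610 = 0.9689; 255.23 × 0.9689 ≈ 247.28 px.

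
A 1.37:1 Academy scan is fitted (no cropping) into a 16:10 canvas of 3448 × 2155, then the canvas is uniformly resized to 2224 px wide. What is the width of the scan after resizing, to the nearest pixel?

1904 px

Fitted into 3448×2155, the scan spans the height; its width is 2155 × 1.370 ≈ 2952.35 px.
Resizing to 2224 px wide multiplies everything by 0.6450: 2952.35 → 1904.30 px.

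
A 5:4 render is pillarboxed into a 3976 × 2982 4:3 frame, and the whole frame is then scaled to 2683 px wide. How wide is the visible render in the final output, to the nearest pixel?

At 3976×2982 the render is height-limited, so width = 2982 × 5/4 ≈ 3727.50 px.
Resizing to 2683 px wide multiplies everything by 0.6748: 3727.50 → 2515.31 px.

2515 px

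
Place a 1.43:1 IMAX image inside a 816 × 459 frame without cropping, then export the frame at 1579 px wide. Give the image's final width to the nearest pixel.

1270 px

At 816×459 the image is height-limited, so width = 459 × 1.430 ≈ 656.37 px.
Resizing to 1579 px wide multiplies everything by 1.9350: 656.37 → 1270.11 px.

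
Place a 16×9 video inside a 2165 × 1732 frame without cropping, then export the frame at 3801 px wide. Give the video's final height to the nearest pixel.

Fitted into 2165×1732, the video spans the width; its height is 2165 × 9/16 ≈ 1217.81 px.
The frame scales by 3801/2165 = 1.7557; 1217.81 × 1.7557 ≈ 2138.06 px.

2138 px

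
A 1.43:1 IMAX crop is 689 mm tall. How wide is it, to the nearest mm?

985 mm

At 1.43:1 IMAX, 689 × 1.430 ≈ 985.27.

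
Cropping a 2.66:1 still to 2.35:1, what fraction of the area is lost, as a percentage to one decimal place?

11.7%

2.35:1 is narrower than 2.66:1, so the crop keeps the full height and trims the width.
(2.350)/(2.660) ≈ 0.883 of the area survives, leaving 11.65% discarded.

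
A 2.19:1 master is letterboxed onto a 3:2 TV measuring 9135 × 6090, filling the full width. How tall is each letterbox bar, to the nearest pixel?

Content height = 9135 / 2.190 ≈ 4171.23 px.
6090 − 4171.23 = 1918.77 px of bars (959.38 each).

959 px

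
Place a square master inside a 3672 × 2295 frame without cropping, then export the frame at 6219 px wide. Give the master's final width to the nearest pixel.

3887 px

Fitted into 3672×2295, the master spans the height; its width is 2295 × 1/1 ≈ 2295.00 px.
Resizing to 6219 px wide multiplies everything by 1.6936: 2295.00 → 3886.88 px.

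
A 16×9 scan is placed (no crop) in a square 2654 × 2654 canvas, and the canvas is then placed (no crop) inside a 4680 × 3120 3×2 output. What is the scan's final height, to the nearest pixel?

First fit — 16×9 into 2654×2654 spans the width: 2654.00 × 1492.88.
square in 4680×3120: fills the height, so the intermediate becomes 3120.00 × 3120.00 — a scale of ×1.1756.
The scan scales with it: height 1492.88 × 1.1756 ≈ 1755.00.

1755 px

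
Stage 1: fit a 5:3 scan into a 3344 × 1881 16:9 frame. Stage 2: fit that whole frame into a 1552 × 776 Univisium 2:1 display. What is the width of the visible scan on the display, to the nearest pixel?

5:3 in 3344×1881: fills the height, so the scan is 3135.00 × 1881.00.
16:9 in 1552×776: fills the height, so the intermediate becomes 1379.56 × 776.00 — a scale of ×0.4125.
So the scan's width is 3135.00 × 0.4125 ≈ 1293.33.

1293 px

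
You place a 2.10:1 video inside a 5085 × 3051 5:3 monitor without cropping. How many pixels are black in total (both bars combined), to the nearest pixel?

3201371 pixels

2.10:1 (2.100) > 5:3 (1.667), so the video fills the width.
The video is 5085 / 2.100 ≈ 2421.4286 px tall.
3051 − 2421.4286 = 629.5714 px of bars.
That's 629.5714 × 5085 ≈ 3201371 black pixels.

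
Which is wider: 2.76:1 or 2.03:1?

2.76 and 2.03; 2.76 > 2.03.

2.76:1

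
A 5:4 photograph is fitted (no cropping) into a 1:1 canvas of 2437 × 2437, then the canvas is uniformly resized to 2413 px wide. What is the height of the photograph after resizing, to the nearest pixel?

In the 2437×2437 frame the photograph fills the width: height = 2437 × 4/5 ≈ 1949.60 px.
Resizing to 2413 px wide multiplies everything by 0.9902: 1949.60 → 1930.40 px.

1930 px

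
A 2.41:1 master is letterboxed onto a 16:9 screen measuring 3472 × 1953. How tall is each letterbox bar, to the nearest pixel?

2.41:1 is wider than 16:9, so it spans the full width.
The master is 3472 / 2.410 ≈ 1440.66 px tall.
Leftover height: 1953 − 1440.66 = 512.34 px → 256.17 each side.

256 px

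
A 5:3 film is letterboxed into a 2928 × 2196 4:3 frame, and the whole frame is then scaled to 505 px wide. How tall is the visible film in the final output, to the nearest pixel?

303 px

In the 2928×2196 frame the film fills the width: height = 2928 × 3/5 ≈ 1756.80 px.
The frame scales by 505/2928 = 0.1725; 1756.80 × 0.1725 ≈ 303.00 px.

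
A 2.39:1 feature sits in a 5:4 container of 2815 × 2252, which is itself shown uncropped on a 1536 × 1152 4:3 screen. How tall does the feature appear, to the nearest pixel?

603 px

2.39:1 in 2815×2252: fills the width, so the feature is 2815.00 × 1177.82.
5:4 in 1536×1152: fills the height, so the intermediate becomes 1440.00 × 1152.00 — a scale of ×0.5115.
So the feature's height is 1177.82 × 0.5115 ≈ 602.51.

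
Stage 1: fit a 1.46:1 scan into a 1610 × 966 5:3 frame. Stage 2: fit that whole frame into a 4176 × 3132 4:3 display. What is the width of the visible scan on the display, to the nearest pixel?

1.46:1 in 1610×966: fills the height, so the scan is 1410.36 × 966.00.
5:3 in 4176×3132: fills the width, so the intermediate becomes 4176.00 × 2505.60 — a scale of ×2.5938.
Applying the same ×2.5938: 1410.36 → 3658.18.

3658 px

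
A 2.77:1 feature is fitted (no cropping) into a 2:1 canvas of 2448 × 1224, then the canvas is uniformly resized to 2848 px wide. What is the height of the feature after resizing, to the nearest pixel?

At 2448×1224 the feature is width-limited, so height = 2448 / 2.770 ≈ 883.75 px.
Scaling 2448 → 2848 is ×1.1634, so the height becomes 883.75 × 1.1634 ≈ 1028.16 px.

1028 px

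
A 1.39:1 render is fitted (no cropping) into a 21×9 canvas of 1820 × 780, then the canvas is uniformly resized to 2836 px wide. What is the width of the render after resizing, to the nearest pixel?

1689 px

In the 1820×780 frame the render fills the height: width = 780 × 1.390 ≈ 1084.20 px.
The frame scales by 2836/1820 = 1.5582; 1084.20 × 1.5582 ≈ 1689.45 px.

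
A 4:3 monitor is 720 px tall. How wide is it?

Width = 720 × 4/3 = 960.

960 px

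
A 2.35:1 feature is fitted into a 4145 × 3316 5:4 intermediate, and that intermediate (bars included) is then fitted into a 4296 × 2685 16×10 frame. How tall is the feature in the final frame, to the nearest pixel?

First fit — 2.35:1 into 4145×3316 spans the width: 4145.00 × 1763.83.
5:4 in 4296×2685: fills the height, so the intermediate becomes 3356.25 × 2685.00 — a scale of ×0.8097.
So the feature's height is 1763.83 × 0.8097 ≈ 1428.19.

1428 px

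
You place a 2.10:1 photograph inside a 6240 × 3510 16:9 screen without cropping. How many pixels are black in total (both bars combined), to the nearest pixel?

Since 2.100 > 1.778, the photograph is width-limited.
Content height = 6240 / 2.100 ≈ 2971.4286 px.
Black = 3510 − 2971.4286 = 538.5714 px.
Across the 6240-px span: 538.5714 × 6240 ≈ 3360686 px.

3360686 pixels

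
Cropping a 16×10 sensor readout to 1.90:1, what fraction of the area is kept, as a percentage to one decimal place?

84.2%

1.90:1 is wider than 16×10, so the crop keeps the full width and trims the height.
(1.600)/(1.900) ≈ 0.842 of the area survives.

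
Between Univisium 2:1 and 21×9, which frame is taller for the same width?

Univisium 2:1

Univisium 2:1 = 2 and 21×9 = 2.333; 2.333 > 2. The smaller width-to-height ratio is the taller frame.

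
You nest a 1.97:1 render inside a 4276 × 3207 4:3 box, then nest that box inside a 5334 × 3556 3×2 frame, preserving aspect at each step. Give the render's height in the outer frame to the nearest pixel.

2407 px

1.97:1 in 4276×3207: fills the width, so the render is 4276.00 × 2170.56.
Second fit — the 4:3 canvas into 5334×3556 spans the height: 4741.33 × 3556.00 (×1.1088 from 4276×3207).
The render scales with it: height 2170.56 × 1.1088 ≈ 2406.77.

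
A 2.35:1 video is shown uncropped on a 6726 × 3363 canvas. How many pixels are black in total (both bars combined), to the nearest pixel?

2.35:1 is wider than Univisium 2:1, so it spans the full width.
That makes the image 2862.1277 px tall (6726 / 2.350).
Black = 3363 − 2862.1277 = 500.8723 px.
That's 500.8723 × 6726 ≈ 3368867 black pixels.

3368867 pixels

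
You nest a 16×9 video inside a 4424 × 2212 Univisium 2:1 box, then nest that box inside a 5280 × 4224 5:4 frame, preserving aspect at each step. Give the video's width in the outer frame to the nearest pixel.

4693 px

First fit — 16×9 into 4424×2212 spans the height: 3932.44 × 2212.00.
Univisium 2:1 in 5280×4224: fills the width, so the intermediate becomes 5280.00 × 2640.00 — a scale of ×1.1935.
Applying the same ×1.1935: 3932.44 → 4693.33.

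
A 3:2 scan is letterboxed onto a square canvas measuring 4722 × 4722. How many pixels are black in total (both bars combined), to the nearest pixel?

7432428 pixels

3:2 (1.500) > square (1.000), so the scan fills the width.
That makes the image 3148.0000 px tall (4722 × 2/3).
4722 − 3148.0000 = 1574.0000 px of bars.
Bar area = 1574.0000 × 4722 ≈ 7432428 px.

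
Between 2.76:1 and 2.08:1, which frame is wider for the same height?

2.76:1

2.76 and 2.08; 2.76 > 2.08.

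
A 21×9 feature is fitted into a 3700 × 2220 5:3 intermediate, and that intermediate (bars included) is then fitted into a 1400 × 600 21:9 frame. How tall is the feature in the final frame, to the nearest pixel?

429 px

21×9 in 3700×2220: fills the width, so the feature is 3700.00 × 1585.71.
Second fit — the 5:3 canvas into 1400×600 spans the height: 1000.00 × 600.00 (×0.2703 from 3700×2220).
So the feature's height is 1585.71 × 0.2703 ≈ 428.57.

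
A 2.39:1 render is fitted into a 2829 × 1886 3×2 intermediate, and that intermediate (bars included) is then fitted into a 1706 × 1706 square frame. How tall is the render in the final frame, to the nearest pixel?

2.39:1 in 2829×1886: fills the width, so the render is 2829.00 × 1183.68.
Second fit — the 3×2 canvas into 1706×1706 spans the width: 1706.00 × 1137.33 (×0.6030 from 2829×1886).
So the render's height is 1183.68 × 0.6030 ≈ 713.81.

714 px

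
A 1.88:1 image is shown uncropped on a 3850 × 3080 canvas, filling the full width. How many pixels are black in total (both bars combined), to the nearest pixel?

3973691 pixels

Content height = 3850 / 1.880 ≈ 2047.8723 px.
Leftover height: 3080 − 2047.8723 = 1032.1277 px.
Across the 3850-px span: 1032.1277 × 3850 ≈ 3973691 px.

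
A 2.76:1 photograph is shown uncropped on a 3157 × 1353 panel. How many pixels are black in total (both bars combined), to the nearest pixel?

660316 pixels

Since 2.760 > 2.333, the photograph is width-limited.
Content height = 3157 / 2.760 ≈ 1143.8406 px.
1353 − 1143.8406 = 209.1594 px of bars.
Bar area = 209.1594 × 3157 ≈ 660316 px.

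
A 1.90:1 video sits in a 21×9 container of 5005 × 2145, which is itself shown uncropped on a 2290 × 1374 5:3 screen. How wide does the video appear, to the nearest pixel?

Inside the 5005×2145 canvas the video is height-limited at 4075.50 × 2145.00.
The 21×9 canvas is width-limited in 2290×1374, giving 2290.00 × 981.43; scale factor 0.4575.
Applying the same ×0.4575: 4075.50 → 1864.71.

1865 px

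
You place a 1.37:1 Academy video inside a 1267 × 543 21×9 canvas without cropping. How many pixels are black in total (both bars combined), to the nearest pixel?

284038 pixels

1.37:1 Academy is narrower than 21×9, so it spans the full height.
That makes the image 743.9100 px wide (543 × 1.370).
1267 − 743.9100 = 523.0900 px of bars.
Bar area = 523.0900 × 543 ≈ 284038 px.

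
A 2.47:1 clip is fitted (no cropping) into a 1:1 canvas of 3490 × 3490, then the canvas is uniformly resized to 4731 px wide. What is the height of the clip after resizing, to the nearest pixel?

1915 px

At 3490×3490 the clip is width-limited, so height = 3490 / 2.470 ≈ 1412.96 px.
Scaling 3490 → 4731 is ×1.3556, so the height becomes 1412.96 × 1.3556 ≈ 1915.38 px.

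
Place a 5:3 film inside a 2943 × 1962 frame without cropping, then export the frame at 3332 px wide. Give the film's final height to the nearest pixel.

In the 2943×1962 frame the film fills the width: height = 2943 × 3/5 ≈ 1765.80 px.
Resizing to 3332 px wide multiplies everything by 1.1322: 1765.80 → 1999.20 px.

1999 px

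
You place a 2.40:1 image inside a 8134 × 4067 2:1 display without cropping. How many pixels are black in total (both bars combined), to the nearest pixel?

5513496 pixels

2.40:1 is wider than 2:1, so it spans the full width.
That makes the image 3389.1667 px tall (8134 / 2.400).
Black = 4067 − 3389.1667 = 677.8333 px.
Across the 8134-px span: 677.8333 × 8134 ≈ 5513496 px.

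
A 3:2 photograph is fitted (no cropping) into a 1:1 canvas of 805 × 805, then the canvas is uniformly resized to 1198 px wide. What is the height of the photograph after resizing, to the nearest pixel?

799 px

At 805×805 the photograph is width-limited, so height = 805 × 2/3 ≈ 536.67 px.
Resizing to 1198 px wide multiplies everything by 1.4882: 536.67 → 798.67 px.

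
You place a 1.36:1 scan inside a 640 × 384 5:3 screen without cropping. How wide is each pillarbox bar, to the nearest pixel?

59 px

Since 1.360 < 1.667, the scan is height-limited.
The scan is 384 × 1.360 ≈ 522.24 px wide.
640 − 522.24 = 117.76 px of bars (58.88 each).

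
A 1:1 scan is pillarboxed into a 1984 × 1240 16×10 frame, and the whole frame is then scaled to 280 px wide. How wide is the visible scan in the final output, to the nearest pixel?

In the 1984×1240 frame the scan fills the height: width = 1240 × 1/1 ≈ 1240.00 px.
Scaling 1984 → 280 is ×0.1411, so the width becomes 1240.00 × 0.1411 ≈ 175.00 px.

175 px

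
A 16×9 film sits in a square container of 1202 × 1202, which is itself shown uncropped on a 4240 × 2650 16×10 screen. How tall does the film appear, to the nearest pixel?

1491 px

First fit — 16×9 into 1202×1202 spans the width: 1202.00 × 676.12.
Second fit — the square canvas into 4240×2650 spans the height: 2650.00 × 2650.00 (×2.2047 from 1202×1202).
The film scales with it: height 676.12 × 2.2047 ≈ 1490.62.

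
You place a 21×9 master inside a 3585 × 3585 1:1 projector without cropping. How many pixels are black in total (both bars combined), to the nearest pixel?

7344129 pixels

21×9 is wider than 1:1, so it spans the full width.
The master is 3585 × 9/21 ≈ 1536.4286 px tall.
3585 − 1536.4286 = 2048.5714 px of bars.
Bar area = 2048.5714 × 3585 ≈ 7344129 px.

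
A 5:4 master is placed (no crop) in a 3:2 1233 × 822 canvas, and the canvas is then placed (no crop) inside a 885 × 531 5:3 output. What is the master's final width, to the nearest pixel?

Inside the 1233×822 canvas the master is height-limited at 1027.50 × 822.00.
Second fit — the 3:2 canvas into 885×531 spans the height: 796.50 × 531.00 (×0.6460 from 1233×822).
The master scales with it: width 1027.50 × 0.6460 ≈ 663.75.

664 px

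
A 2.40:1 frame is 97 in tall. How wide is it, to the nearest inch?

97 × 2.400 = 232.80.

233 in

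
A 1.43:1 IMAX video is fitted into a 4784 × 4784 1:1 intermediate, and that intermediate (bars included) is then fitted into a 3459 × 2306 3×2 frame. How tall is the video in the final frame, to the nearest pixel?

1613 px

1.43:1 IMAX in 4784×4784: fills the width, so the video is 4784.00 × 3345.45.
1:1 in 3459×2306: fills the height, so the intermediate becomes 2306.00 × 2306.00 — a scale of ×0.4820.
So the video's height is 3345.45 × 0.4820 ≈ 1612.59.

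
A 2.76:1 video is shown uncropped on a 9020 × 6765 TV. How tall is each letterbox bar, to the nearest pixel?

1748 px

2.76:1 (2.760) > 4:3 (1.333), so the video fills the width.
The video is 9020 / 2.760 ≈ 3268.12 px tall.
Leftover height: 6765 − 3268.12 = 3496.88 px → 1748.44 each side.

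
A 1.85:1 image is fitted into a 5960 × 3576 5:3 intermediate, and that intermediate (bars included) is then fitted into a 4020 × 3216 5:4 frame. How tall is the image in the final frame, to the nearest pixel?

First fit — 1.85:1 into 5960×3576 spans the width: 5960.00 × 3221.62.
Second fit — the 5:3 canvas into 4020×3216 spans the width: 4020.00 × 2412.00 (×0.6745 from 5960×3576).
Applying the same ×0.6745: 3221.62 → 2172.97.

2173 px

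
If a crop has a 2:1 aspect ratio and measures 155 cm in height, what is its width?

310 cm

At 2:1, 155·2/1 ≈ 310.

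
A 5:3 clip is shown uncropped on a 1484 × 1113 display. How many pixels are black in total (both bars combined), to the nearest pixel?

330338 pixels

Since 1.667 > 1.333, the clip is width-limited.
The clip is 1484 × 3/5 ≈ 890.4000 px tall.
Leftover height: 1113 − 890.4000 = 222.6000 px.
That's 222.6000 × 1484 ≈ 330338 black pixels.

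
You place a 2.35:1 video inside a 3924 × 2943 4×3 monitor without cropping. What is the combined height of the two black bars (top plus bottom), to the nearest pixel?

1273 px

2.35:1 is wider than 4×3, so it spans the full width.
That makes the image 1669.79 px tall (3924 / 2.350).
2943 − 1669.79 = 1273.21 px of bars.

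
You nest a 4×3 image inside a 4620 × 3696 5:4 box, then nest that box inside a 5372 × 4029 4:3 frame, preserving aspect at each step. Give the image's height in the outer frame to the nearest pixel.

3777 px

First fit — 4×3 into 4620×3696 spans the width: 4620.00 × 3465.00.
The 5:4 canvas is height-limited in 5372×4029, giving 5036.25 × 4029.00; scale factor 1.0901.
Applying the same ×1.0901: 3465.00 → 3777.19.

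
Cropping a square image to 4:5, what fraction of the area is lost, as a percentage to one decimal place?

20.0%

Going from square to 4:5 means cutting width while keeping height.
Area ratio = (0.800)/(1.000) = 80.00%; the remaining 20.00% is cropped out.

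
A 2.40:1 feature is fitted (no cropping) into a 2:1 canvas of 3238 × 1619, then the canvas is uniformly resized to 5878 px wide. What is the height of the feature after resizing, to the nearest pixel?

At 3238×1619 the feature is width-limited, so height = 3238 / 2.400 ≈ 1349.17 px.
Scaling 3238 → 5878 is ×1.8153, so the height becomes 1349.17 × 1.8153 ≈ 2449.17 px.

2449 px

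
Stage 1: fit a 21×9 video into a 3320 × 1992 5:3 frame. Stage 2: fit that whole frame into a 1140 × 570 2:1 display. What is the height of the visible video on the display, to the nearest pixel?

First fit — 21×9 into 3320×1992 spans the width: 3320.00 × 1422.86.
The 5:3 canvas is height-limited in 1140×570, giving 950.00 × 570.00; scale factor 0.2861.
So the video's height is 1422.86 × 0.2861 ≈ 407.14.

407 px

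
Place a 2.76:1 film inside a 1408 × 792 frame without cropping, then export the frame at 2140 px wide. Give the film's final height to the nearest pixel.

775 px

Fitted into 1408×792, the film spans the width; its height is 1408 / 2.760 ≈ 510.14 px.
Resizing to 2140 px wide multiplies everything by 1.5199: 510.14 → 775.36 px.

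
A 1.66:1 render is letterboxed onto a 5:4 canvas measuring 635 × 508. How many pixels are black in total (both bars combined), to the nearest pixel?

79673 pixels

1.66:1 is wider than 5:4, so it spans the full width.
That makes the image 382.5301 px tall (635 / 1.660).
508 − 382.5301 = 125.4699 px of bars.
Bar area = 125.4699 × 635 ≈ 79673 px.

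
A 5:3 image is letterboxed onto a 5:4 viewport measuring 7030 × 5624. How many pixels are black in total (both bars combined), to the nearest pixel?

9884180 pixels

5:3 (1.667) > 5:4 (1.250), so the image fills the width.
Content height = 7030 × 3/5 ≈ 4218.0000 px.
Black = 5624 − 4218.0000 = 1406.0000 px.
Bar area = 1406.0000 × 7030 ≈ 9884180 px.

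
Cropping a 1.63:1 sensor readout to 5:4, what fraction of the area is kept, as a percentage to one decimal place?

76.7%

The height stays; only width is cut (since 5:4 is narrower than 1.63:1).
Fraction kept = (1.250)/(1.630) ≈ 76.69%.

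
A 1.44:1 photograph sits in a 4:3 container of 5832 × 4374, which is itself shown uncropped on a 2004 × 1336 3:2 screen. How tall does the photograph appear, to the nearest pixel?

First fit — 1.44:1 into 5832×4374 spans the width: 5832.00 × 4050.00.
The 4:3 canvas is height-limited in 2004×1336, giving 1781.33 × 1336.00; scale factor 0.3054.
The photograph scales with it: height 4050.00 × 0.3054 ≈ 1237.04.

1237 px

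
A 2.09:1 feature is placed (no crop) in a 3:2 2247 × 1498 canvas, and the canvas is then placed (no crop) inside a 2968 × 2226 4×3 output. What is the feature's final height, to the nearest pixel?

2.09:1 in 2247×1498: fills the width, so the feature is 2247.00 × 1075.12.
3:2 in 2968×2226: fills the width, so the intermediate becomes 2968.00 × 1978.67 — a scale of ×1.3209.
The feature scales with it: height 1075.12 × 1.3209 ≈ 1420.10.

1420 px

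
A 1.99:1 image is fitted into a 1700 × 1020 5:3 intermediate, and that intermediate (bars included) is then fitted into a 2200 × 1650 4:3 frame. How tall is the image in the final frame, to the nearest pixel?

1.99:1 in 1700×1020: fills the width, so the image is 1700.00 × 854.27.
The 5:3 canvas is width-limited in 2200×1650, giving 2200.00 × 1320.00; scale factor 1.2941.
The image scales with it: height 854.27 × 1.2941 ≈ 1105.53.

1106 px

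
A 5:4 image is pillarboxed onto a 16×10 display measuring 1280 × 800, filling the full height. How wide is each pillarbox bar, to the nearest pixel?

140 px

Content width = 800 × 5/4 ≈ 1000.00 px.
Black = 1280 − 1000.00 = 280.00 px, or 140.00 per bar.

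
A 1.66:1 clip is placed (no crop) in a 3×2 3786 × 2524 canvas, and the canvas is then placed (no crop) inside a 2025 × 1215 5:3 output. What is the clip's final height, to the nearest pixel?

1098 px

First fit — 1.66:1 into 3786×2524 spans the width: 3786.00 × 2280.72.
The 3×2 canvas is height-limited in 2025×1215, giving 1822.50 × 1215.00; scale factor 0.4814.
The clip scales with it: height 2280.72 × 0.4814 ≈ 1097.89.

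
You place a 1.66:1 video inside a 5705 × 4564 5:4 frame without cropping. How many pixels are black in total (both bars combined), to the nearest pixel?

6430978 pixels

1.66:1 is wider than 5:4, so it spans the full width.
The video is 5705 / 1.660 ≈ 3436.7470 px tall.
Leftover height: 4564 − 3436.7470 = 1127.2530 px.
Bar area = 1127.2530 × 5705 ≈ 6430978 px.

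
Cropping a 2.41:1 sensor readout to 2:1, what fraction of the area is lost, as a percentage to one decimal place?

17.0%

2:1 is narrower than 2.41:1, so the crop keeps the full height and trims the width.
Fraction kept = (2.000)/(2.410) ≈ 82.99%, so 17.01% is lost.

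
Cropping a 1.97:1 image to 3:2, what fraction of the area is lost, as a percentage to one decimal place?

Going from 1.97:1 to 3:2 means cutting width while keeping height.
Fraction kept = (1.500)/(1.970) ≈ 76.14%, so 23.86% is lost.

23.9%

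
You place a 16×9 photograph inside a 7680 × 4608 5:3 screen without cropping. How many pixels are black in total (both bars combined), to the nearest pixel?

16×9 is wider than 5:3, so it spans the full width.
That makes the image 4320.0000 px tall (7680 × 9/16).
4608 − 4320.0000 = 288.0000 px of bars.
Across the 7680-px span: 288.0000 × 7680 ≈ 2211840 px.

2211840 pixels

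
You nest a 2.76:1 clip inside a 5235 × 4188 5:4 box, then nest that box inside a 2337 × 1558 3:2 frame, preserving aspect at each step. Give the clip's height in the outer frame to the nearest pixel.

706 px

2.76:1 in 5235×4188: fills the width, so the clip is 5235.00 × 1896.74.
5:4 in 2337×1558: fills the height, so the intermediate becomes 1947.50 × 1558.00 — a scale of ×0.3720.
The clip scales with it: height 1896.74 × 0.3720 ≈ 705.62.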